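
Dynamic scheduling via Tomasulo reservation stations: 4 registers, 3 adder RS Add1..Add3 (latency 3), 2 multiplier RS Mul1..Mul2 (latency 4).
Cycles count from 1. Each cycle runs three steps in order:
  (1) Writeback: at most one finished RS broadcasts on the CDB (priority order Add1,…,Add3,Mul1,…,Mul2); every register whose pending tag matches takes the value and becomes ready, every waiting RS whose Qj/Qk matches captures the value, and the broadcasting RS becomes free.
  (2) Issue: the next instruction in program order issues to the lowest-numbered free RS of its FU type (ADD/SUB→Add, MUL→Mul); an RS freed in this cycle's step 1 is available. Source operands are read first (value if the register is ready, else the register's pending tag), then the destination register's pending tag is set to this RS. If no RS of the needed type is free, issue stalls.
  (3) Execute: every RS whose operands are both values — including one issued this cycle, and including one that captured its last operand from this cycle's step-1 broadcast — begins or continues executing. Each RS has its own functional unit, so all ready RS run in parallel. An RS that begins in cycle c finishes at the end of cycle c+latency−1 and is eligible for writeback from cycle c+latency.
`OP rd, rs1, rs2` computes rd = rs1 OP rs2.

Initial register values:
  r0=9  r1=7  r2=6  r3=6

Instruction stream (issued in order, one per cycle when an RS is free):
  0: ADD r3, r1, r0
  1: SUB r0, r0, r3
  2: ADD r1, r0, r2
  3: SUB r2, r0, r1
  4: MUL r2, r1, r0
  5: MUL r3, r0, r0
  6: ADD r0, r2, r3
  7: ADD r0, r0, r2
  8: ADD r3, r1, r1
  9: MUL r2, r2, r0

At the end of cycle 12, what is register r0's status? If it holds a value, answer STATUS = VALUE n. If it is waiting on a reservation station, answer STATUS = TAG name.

STATUS = TAG Add3

  c1: issue ADD r3<-Add1  regs: r0:9,r1:7,r2:6,r3:Add1
  c2: issue SUB r0<-Add2  regs: r0:Add2,r1:7,r2:6,r3:Add1
  c3: issue ADD r1<-Add3  regs: r0:Add2,r1:Add3,r2:6,r3:Add1
  c4: CDB Add1=16; issue SUB r2<-Add1  regs: r0:Add2,r1:Add3,r2:Add1,r3:16
  c5: issue MUL r2<-Mul1  regs: r0:Add2,r1:Add3,r2:Mul1,r3:16
  c6: issue MUL r3<-Mul2  regs: r0:Add2,r1:Add3,r2:Mul1,r3:Mul2
  c7: CDB Add2=-7; issue ADD r0<-Add2  regs: r0:Add2,r1:Add3,r2:Mul1,r3:Mul2
  c8: stall  regs: r0:Add2,r1:Add3,r2:Mul1,r3:Mul2
  c9: stall  regs: r0:Add2,r1:Add3,r2:Mul1,r3:Mul2
  c10: CDB Add3=-1; issue ADD r0<-Add3  regs: r0:Add3,r1:-1,r2:Mul1,r3:Mul2
  c11: CDB Mul2=49; stall  regs: r0:Add3,r1:-1,r2:Mul1,r3:49
  c12: stall  regs: r0:Add3,r1:-1,r2:Mul1,r3:49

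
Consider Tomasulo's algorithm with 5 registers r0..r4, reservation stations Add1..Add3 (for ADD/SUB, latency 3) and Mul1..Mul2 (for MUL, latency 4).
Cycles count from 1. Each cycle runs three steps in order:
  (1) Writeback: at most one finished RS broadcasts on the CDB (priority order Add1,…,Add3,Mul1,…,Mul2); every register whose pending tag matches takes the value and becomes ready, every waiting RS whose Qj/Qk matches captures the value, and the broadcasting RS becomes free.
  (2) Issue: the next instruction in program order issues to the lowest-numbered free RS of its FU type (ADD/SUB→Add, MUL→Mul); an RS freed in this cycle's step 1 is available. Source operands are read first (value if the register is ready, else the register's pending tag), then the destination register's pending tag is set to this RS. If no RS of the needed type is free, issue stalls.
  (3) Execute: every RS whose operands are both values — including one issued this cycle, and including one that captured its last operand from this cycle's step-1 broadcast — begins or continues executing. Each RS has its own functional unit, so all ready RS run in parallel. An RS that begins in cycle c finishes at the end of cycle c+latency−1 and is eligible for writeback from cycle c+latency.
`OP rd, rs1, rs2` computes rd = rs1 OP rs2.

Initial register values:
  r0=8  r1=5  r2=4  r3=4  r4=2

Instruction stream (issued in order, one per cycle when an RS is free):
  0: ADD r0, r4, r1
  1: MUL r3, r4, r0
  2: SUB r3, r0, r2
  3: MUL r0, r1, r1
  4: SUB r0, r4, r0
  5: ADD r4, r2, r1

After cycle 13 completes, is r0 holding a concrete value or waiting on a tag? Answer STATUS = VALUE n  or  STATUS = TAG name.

cycle 1: issue ADD r0<-Add1 // r0:Add1,r1:5,r2:4,r3:4,r4:2
cycle 2: issue MUL r3<-Mul1 // r0:Add1,r1:5,r2:4,r3:Mul1,r4:2
cycle 3: issue SUB r3<-Add2 // r0:Add1,r1:5,r2:4,r3:Add2,r4:2
cycle 4: CDB Add1=7; issue MUL r0<-Mul2 // r0:Mul2,r1:5,r2:4,r3:Add2,r4:2
cycle 5: issue SUB r0<-Add1 // r0:Add1,r1:5,r2:4,r3:Add2,r4:2
cycle 6: issue ADD r4<-Add3 // r0:Add1,r1:5,r2:4,r3:Add2,r4:Add3
cycle 7: CDB Add2=3 // r0:Add1,r1:5,r2:4,r3:3,r4:Add3
cycle 8: CDB Mul1=14 // r0:Add1,r1:5,r2:4,r3:3,r4:Add3
cycle 9: CDB Add3=9 // r0:Add1,r1:5,r2:4,r3:3,r4:9
cycle 10: CDB Mul2=25 // r0:Add1,r1:5,r2:4,r3:3,r4:9
cycle 11: - // r0:Add1,r1:5,r2:4,r3:3,r4:9
cycle 12: - // r0:Add1,r1:5,r2:4,r3:3,r4:9
cycle 13: CDB Add1=-23 // r0:-23,r1:5,r2:4,r3:3,r4:9

STATUS = VALUE -23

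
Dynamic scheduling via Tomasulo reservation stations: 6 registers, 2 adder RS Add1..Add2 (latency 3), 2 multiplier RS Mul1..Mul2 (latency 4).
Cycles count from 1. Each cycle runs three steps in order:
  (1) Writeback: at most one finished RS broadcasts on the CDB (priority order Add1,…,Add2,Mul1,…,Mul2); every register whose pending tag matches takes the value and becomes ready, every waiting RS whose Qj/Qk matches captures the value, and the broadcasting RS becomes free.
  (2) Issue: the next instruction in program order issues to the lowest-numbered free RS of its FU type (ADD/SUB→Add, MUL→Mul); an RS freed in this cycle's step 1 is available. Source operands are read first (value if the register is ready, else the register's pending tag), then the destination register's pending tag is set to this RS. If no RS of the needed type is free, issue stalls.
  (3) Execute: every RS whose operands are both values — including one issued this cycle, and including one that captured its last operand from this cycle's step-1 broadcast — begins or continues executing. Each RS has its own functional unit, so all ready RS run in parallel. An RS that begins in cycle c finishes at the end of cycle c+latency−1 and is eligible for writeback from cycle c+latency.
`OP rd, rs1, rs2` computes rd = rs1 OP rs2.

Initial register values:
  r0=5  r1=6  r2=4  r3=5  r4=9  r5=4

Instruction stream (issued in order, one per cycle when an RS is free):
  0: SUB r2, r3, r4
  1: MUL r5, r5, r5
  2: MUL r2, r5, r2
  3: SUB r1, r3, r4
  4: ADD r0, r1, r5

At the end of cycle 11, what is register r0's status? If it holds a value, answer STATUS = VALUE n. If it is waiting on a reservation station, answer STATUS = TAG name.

STATUS = VALUE 12

  c1: issue SUB r2<-Add1  regs: r0:5,r1:6,r2:Add1,r3:5,r4:9,r5:4
  c2: issue MUL r5<-Mul1  regs: r0:5,r1:6,r2:Add1,r3:5,r4:9,r5:Mul1
  c3: issue MUL r2<-Mul2  regs: r0:5,r1:6,r2:Mul2,r3:5,r4:9,r5:Mul1
  c4: CDB Add1=-4; issue SUB r1<-Add1  regs: r0:5,r1:Add1,r2:Mul2,r3:5,r4:9,r5:Mul1
  c5: issue ADD r0<-Add2  regs: r0:Add2,r1:Add1,r2:Mul2,r3:5,r4:9,r5:Mul1
  c6: CDB Mul1=16  regs: r0:Add2,r1:Add1,r2:Mul2,r3:5,r4:9,r5:16
  c7: CDB Add1=-4  regs: r0:Add2,r1:-4,r2:Mul2,r3:5,r4:9,r5:16
  c8: -  regs: r0:Add2,r1:-4,r2:Mul2,r3:5,r4:9,r5:16
  c9: -  regs: r0:Add2,r1:-4,r2:Mul2,r3:5,r4:9,r5:16
  c10: CDB Add2=12  regs: r0:12,r1:-4,r2:Mul2,r3:5,r4:9,r5:16
  c11: CDB Mul2=-64  regs: r0:12,r1:-4,r2:-64,r3:5,r4:9,r5:16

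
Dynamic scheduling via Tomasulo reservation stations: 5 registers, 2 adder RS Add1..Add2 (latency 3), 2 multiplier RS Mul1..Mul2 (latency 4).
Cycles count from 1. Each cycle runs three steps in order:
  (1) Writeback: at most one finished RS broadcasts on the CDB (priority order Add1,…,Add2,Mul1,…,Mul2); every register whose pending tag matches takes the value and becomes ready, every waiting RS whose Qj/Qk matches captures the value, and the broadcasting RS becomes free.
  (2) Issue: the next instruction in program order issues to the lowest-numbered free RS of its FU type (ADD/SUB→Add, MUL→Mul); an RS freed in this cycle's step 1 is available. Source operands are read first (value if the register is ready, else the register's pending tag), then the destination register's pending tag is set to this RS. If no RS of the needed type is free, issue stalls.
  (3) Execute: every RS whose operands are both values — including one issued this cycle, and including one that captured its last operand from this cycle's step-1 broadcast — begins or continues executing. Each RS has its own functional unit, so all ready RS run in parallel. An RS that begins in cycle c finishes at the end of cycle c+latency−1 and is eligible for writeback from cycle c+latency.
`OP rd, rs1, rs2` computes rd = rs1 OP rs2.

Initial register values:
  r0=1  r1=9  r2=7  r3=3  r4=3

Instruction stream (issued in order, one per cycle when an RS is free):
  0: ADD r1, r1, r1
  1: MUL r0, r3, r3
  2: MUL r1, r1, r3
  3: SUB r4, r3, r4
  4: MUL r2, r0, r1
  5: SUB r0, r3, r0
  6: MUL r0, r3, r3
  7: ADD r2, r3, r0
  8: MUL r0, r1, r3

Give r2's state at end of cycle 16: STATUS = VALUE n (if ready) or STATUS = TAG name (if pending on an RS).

STATUS = VALUE 12

cycle 1: issue ADD r1<-Add1 // r0:1,r1:Add1,r2:7,r3:3,r4:3
cycle 2: issue MUL r0<-Mul1 // r0:Mul1,r1:Add1,r2:7,r3:3,r4:3
cycle 3: issue MUL r1<-Mul2 // r0:Mul1,r1:Mul2,r2:7,r3:3,r4:3
cycle 4: CDB Add1=18; issue SUB r4<-Add1 // r0:Mul1,r1:Mul2,r2:7,r3:3,r4:Add1
cycle 5: stall // r0:Mul1,r1:Mul2,r2:7,r3:3,r4:Add1
cycle 6: CDB Mul1=9; issue MUL r2<-Mul1 // r0:9,r1:Mul2,r2:Mul1,r3:3,r4:Add1
cycle 7: CDB Add1=0; issue SUB r0<-Add1 // r0:Add1,r1:Mul2,r2:Mul1,r3:3,r4:0
cycle 8: CDB Mul2=54; issue MUL r0<-Mul2 // r0:Mul2,r1:54,r2:Mul1,r3:3,r4:0
cycle 9: issue ADD r2<-Add2 // r0:Mul2,r1:54,r2:Add2,r3:3,r4:0
cycle 10: CDB Add1=-6; stall // r0:Mul2,r1:54,r2:Add2,r3:3,r4:0
cycle 11: stall // r0:Mul2,r1:54,r2:Add2,r3:3,r4:0
cycle 12: CDB Mul1=486; issue MUL r0<-Mul1 // r0:Mul1,r1:54,r2:Add2,r3:3,r4:0
cycle 13: CDB Mul2=9 // r0:Mul1,r1:54,r2:Add2,r3:3,r4:0
cycle 14: - // r0:Mul1,r1:54,r2:Add2,r3:3,r4:0
cycle 15: - // r0:Mul1,r1:54,r2:Add2,r3:3,r4:0
cycle 16: CDB Add2=12 // r0:Mul1,r1:54,r2:12,r3:3,r4:0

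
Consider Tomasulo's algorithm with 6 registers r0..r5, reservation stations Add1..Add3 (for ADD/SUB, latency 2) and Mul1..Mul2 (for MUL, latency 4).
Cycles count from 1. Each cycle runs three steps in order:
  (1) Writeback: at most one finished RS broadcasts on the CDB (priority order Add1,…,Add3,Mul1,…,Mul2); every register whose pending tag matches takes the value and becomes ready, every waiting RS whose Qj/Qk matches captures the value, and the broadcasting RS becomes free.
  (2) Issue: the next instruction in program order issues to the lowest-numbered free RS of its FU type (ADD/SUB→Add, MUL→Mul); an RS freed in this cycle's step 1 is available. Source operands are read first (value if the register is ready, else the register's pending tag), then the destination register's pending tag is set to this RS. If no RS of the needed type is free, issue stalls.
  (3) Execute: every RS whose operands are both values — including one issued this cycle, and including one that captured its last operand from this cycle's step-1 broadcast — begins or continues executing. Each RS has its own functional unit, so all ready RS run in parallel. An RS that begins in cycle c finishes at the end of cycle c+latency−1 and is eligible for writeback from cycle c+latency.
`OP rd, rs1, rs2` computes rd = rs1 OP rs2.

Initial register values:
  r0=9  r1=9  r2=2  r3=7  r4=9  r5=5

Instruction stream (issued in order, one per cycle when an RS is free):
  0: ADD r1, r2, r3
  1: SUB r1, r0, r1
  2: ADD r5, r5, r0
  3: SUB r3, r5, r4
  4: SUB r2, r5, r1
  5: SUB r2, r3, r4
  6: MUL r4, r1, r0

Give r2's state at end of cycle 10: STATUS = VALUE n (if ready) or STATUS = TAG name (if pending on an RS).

STATUS = VALUE -4

  c1: issue ADD r1<-Add1  regs: r0:9,r1:Add1,r2:2,r3:7,r4:9,r5:5
  c2: issue SUB r1<-Add2  regs: r0:9,r1:Add2,r2:2,r3:7,r4:9,r5:5
  c3: CDB Add1=9; issue ADD r5<-Add1  regs: r0:9,r1:Add2,r2:2,r3:7,r4:9,r5:Add1
  c4: issue SUB r3<-Add3  regs: r0:9,r1:Add2,r2:2,r3:Add3,r4:9,r5:Add1
  c5: CDB Add1=14; issue SUB r2<-Add1  regs: r0:9,r1:Add2,r2:Add1,r3:Add3,r4:9,r5:14
  c6: CDB Add2=0; issue SUB r2<-Add2  regs: r0:9,r1:0,r2:Add2,r3:Add3,r4:9,r5:14
  c7: CDB Add3=5; issue MUL r4<-Mul1  regs: r0:9,r1:0,r2:Add2,r3:5,r4:Mul1,r5:14
  c8: CDB Add1=14  regs: r0:9,r1:0,r2:Add2,r3:5,r4:Mul1,r5:14
  c9: CDB Add2=-4  regs: r0:9,r1:0,r2:-4,r3:5,r4:Mul1,r5:14
  c10: -  regs: r0:9,r1:0,r2:-4,r3:5,r4:Mul1,r5:14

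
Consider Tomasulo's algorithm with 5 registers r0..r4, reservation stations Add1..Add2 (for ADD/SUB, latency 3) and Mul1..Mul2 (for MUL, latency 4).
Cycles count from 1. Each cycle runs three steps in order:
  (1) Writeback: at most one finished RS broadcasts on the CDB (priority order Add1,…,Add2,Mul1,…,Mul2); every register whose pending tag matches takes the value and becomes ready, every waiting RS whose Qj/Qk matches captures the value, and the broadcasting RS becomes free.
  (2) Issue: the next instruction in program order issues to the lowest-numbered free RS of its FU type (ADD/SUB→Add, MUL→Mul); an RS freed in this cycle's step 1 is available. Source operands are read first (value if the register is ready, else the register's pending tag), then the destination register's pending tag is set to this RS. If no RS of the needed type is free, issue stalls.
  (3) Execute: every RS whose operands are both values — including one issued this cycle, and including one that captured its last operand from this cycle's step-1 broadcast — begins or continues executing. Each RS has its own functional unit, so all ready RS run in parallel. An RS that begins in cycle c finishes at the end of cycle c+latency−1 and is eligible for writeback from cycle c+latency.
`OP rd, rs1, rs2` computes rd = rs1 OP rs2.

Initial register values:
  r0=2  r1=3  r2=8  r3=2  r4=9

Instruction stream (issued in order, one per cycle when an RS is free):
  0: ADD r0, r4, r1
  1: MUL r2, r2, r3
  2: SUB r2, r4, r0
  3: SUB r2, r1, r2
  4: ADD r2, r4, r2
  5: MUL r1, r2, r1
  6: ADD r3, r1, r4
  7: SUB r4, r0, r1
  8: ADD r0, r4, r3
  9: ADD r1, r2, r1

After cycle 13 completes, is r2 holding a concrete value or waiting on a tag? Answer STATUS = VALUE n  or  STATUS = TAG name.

  c1: issue ADD r0<-Add1  regs: r0:Add1,r1:3,r2:8,r3:2,r4:9
  c2: issue MUL r2<-Mul1  regs: r0:Add1,r1:3,r2:Mul1,r3:2,r4:9
  c3: issue SUB r2<-Add2  regs: r0:Add1,r1:3,r2:Add2,r3:2,r4:9
  c4: CDB Add1=12; issue SUB r2<-Add1  regs: r0:12,r1:3,r2:Add1,r3:2,r4:9
  c5: stall  regs: r0:12,r1:3,r2:Add1,r3:2,r4:9
  c6: CDB Mul1=16; stall  regs: r0:12,r1:3,r2:Add1,r3:2,r4:9
  c7: CDB Add2=-3; issue ADD r2<-Add2  regs: r0:12,r1:3,r2:Add2,r3:2,r4:9
  c8: issue MUL r1<-Mul1  regs: r0:12,r1:Mul1,r2:Add2,r3:2,r4:9
  c9: stall  regs: r0:12,r1:Mul1,r2:Add2,r3:2,r4:9
  c10: CDB Add1=6; issue ADD r3<-Add1  regs: r0:12,r1:Mul1,r2:Add2,r3:Add1,r4:9
  c11: stall  regs: r0:12,r1:Mul1,r2:Add2,r3:Add1,r4:9
  c12: stall  regs: r0:12,r1:Mul1,r2:Add2,r3:Add1,r4:9
  c13: CDB Add2=15; issue SUB r4<-Add2  regs: r0:12,r1:Mul1,r2:15,r3:Add1,r4:Add2

STATUS = VALUE 15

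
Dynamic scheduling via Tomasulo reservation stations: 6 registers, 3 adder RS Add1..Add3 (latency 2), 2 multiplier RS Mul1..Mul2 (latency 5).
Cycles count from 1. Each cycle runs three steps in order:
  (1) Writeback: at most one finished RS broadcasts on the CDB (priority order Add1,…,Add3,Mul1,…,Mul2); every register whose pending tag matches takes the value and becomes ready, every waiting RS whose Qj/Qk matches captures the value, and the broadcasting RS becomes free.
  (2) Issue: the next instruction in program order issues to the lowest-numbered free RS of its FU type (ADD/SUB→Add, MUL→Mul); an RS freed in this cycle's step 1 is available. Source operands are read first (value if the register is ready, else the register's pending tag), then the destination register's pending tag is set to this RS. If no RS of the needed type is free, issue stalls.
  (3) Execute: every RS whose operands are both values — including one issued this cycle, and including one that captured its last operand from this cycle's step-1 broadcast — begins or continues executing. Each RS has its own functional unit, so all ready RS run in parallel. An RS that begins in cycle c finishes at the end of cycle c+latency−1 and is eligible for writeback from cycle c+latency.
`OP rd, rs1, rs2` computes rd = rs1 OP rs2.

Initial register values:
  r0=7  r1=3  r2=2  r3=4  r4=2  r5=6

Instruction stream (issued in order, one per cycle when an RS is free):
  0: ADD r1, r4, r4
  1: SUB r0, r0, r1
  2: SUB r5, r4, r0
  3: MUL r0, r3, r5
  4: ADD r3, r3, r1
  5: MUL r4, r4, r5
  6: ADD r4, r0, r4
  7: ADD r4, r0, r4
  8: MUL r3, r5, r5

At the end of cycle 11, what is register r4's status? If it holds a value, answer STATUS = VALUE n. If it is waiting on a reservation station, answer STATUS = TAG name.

STATUS = TAG Add2

cycle 1: issue ADD r1<-Add1 // r0:7,r1:Add1,r2:2,r3:4,r4:2,r5:6
cycle 2: issue SUB r0<-Add2 // r0:Add2,r1:Add1,r2:2,r3:4,r4:2,r5:6
cycle 3: CDB Add1=4; issue SUB r5<-Add1 // r0:Add2,r1:4,r2:2,r3:4,r4:2,r5:Add1
cycle 4: issue MUL r0<-Mul1 // r0:Mul1,r1:4,r2:2,r3:4,r4:2,r5:Add1
cycle 5: CDB Add2=3; issue ADD r3<-Add2 // r0:Mul1,r1:4,r2:2,r3:Add2,r4:2,r5:Add1
cycle 6: issue MUL r4<-Mul2 // r0:Mul1,r1:4,r2:2,r3:Add2,r4:Mul2,r5:Add1
cycle 7: CDB Add1=-1; issue ADD r4<-Add1 // r0:Mul1,r1:4,r2:2,r3:Add2,r4:Add1,r5:-1
cycle 8: CDB Add2=8; issue ADD r4<-Add2 // r0:Mul1,r1:4,r2:2,r3:8,r4:Add2,r5:-1
cycle 9: stall // r0:Mul1,r1:4,r2:2,r3:8,r4:Add2,r5:-1
cycle 10: stall // r0:Mul1,r1:4,r2:2,r3:8,r4:Add2,r5:-1
cycle 11: stall // r0:Mul1,r1:4,r2:2,r3:8,r4:Add2,r5:-1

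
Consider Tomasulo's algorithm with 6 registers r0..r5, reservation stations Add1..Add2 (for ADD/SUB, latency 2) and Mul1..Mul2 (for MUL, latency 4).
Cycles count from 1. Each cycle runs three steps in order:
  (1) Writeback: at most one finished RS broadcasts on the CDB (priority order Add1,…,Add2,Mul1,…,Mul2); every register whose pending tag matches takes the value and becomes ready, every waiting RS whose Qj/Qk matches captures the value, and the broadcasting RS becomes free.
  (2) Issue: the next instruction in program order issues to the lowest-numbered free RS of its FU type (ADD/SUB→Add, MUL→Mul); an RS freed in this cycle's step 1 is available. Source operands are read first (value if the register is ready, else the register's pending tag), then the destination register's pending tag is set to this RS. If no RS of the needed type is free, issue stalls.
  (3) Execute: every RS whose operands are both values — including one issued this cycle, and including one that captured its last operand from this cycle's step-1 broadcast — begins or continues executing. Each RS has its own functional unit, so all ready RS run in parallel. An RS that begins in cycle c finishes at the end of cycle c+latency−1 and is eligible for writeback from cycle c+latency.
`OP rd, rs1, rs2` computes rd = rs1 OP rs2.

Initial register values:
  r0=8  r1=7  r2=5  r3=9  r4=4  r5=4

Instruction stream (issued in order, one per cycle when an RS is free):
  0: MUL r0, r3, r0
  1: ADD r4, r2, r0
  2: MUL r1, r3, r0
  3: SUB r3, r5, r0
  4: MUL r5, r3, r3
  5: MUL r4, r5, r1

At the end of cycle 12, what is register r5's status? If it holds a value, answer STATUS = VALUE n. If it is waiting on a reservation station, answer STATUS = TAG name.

STATUS = VALUE 4624

  c1: issue MUL r0<-Mul1  regs: r0:Mul1,r1:7,r2:5,r3:9,r4:4,r5:4
  c2: issue ADD r4<-Add1  regs: r0:Mul1,r1:7,r2:5,r3:9,r4:Add1,r5:4
  c3: issue MUL r1<-Mul2  regs: r0:Mul1,r1:Mul2,r2:5,r3:9,r4:Add1,r5:4
  c4: issue SUB r3<-Add2  regs: r0:Mul1,r1:Mul2,r2:5,r3:Add2,r4:Add1,r5:4
  c5: CDB Mul1=72; issue MUL r5<-Mul1  regs: r0:72,r1:Mul2,r2:5,r3:Add2,r4:Add1,r5:Mul1
  c6: stall  regs: r0:72,r1:Mul2,r2:5,r3:Add2,r4:Add1,r5:Mul1
  c7: CDB Add1=77; stall  regs: r0:72,r1:Mul2,r2:5,r3:Add2,r4:77,r5:Mul1
  c8: CDB Add2=-68; stall  regs: r0:72,r1:Mul2,r2:5,r3:-68,r4:77,r5:Mul1
  c9: CDB Mul2=648; issue MUL r4<-Mul2  regs: r0:72,r1:648,r2:5,r3:-68,r4:Mul2,r5:Mul1
  c10: -  regs: r0:72,r1:648,r2:5,r3:-68,r4:Mul2,r5:Mul1
  c11: -  regs: r0:72,r1:648,r2:5,r3:-68,r4:Mul2,r5:Mul1
  c12: CDB Mul1=4624  regs: r0:72,r1:648,r2:5,r3:-68,r4:Mul2,r5:4624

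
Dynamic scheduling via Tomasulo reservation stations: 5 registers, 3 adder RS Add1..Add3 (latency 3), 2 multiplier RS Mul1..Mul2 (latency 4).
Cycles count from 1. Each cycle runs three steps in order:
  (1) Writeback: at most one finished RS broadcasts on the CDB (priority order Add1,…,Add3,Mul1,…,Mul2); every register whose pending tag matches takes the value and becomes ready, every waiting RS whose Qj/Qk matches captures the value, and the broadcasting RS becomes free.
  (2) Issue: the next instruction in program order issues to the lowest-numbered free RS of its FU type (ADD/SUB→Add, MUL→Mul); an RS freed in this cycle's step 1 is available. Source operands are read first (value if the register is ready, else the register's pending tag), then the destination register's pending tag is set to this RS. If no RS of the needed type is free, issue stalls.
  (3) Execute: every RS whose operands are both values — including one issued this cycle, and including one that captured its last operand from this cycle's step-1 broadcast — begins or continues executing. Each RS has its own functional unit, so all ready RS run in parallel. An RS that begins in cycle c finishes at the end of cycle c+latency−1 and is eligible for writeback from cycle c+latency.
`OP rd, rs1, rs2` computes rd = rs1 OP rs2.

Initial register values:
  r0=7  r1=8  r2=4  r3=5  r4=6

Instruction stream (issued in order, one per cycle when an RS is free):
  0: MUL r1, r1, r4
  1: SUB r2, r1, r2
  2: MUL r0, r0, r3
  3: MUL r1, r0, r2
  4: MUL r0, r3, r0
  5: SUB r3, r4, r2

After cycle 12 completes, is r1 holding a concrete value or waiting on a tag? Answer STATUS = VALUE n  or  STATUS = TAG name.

  c1: issue MUL r1<-Mul1  regs: r0:7,r1:Mul1,r2:4,r3:5,r4:6
  c2: issue SUB r2<-Add1  regs: r0:7,r1:Mul1,r2:Add1,r3:5,r4:6
  c3: issue MUL r0<-Mul2  regs: r0:Mul2,r1:Mul1,r2:Add1,r3:5,r4:6
  c4: stall  regs: r0:Mul2,r1:Mul1,r2:Add1,r3:5,r4:6
  c5: CDB Mul1=48; issue MUL r1<-Mul1  regs: r0:Mul2,r1:Mul1,r2:Add1,r3:5,r4:6
  c6: stall  regs: r0:Mul2,r1:Mul1,r2:Add1,r3:5,r4:6
  c7: CDB Mul2=35; issue MUL r0<-Mul2  regs: r0:Mul2,r1:Mul1,r2:Add1,r3:5,r4:6
  c8: CDB Add1=44; issue SUB r3<-Add1  regs: r0:Mul2,r1:Mul1,r2:44,r3:Add1,r4:6
  c9: -  regs: r0:Mul2,r1:Mul1,r2:44,r3:Add1,r4:6
  c10: -  regs: r0:Mul2,r1:Mul1,r2:44,r3:Add1,r4:6
  c11: CDB Add1=-38  regs: r0:Mul2,r1:Mul1,r2:44,r3:-38,r4:6
  c12: CDB Mul1=1540  regs: r0:Mul2,r1:1540,r2:44,r3:-38,r4:6

STATUS = VALUE 1540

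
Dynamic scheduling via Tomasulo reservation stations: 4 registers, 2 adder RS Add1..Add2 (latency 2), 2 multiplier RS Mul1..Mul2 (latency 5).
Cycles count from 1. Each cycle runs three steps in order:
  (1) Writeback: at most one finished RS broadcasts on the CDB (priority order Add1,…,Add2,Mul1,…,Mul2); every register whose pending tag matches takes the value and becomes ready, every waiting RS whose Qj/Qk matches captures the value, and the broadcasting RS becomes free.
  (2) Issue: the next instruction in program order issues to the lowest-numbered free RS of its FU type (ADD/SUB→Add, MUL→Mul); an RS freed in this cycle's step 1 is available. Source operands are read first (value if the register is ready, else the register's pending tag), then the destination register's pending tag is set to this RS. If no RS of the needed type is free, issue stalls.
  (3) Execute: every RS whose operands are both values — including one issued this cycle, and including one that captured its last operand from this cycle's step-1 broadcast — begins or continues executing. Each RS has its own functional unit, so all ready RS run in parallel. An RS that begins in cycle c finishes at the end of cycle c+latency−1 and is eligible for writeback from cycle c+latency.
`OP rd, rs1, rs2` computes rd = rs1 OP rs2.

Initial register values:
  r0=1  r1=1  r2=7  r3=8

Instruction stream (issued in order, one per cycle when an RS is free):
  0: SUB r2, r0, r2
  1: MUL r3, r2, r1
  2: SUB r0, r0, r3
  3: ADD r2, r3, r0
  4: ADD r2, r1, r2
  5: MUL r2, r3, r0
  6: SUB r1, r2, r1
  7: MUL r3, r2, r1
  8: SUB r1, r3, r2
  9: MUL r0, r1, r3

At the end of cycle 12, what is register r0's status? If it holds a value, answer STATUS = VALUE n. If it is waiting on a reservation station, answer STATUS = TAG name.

c1: issue SUB r2<-Add1 | r0:1,r1:1,r2:Add1,r3:8
c2: issue MUL r3<-Mul1 | r0:1,r1:1,r2:Add1,r3:Mul1
c3: CDB Add1=-6; issue SUB r0<-Add1 | r0:Add1,r1:1,r2:-6,r3:Mul1
c4: issue ADD r2<-Add2 | r0:Add1,r1:1,r2:Add2,r3:Mul1
c5: stall | r0:Add1,r1:1,r2:Add2,r3:Mul1
c6: stall | r0:Add1,r1:1,r2:Add2,r3:Mul1
c7: stall | r0:Add1,r1:1,r2:Add2,r3:Mul1
c8: CDB Mul1=-6; stall | r0:Add1,r1:1,r2:Add2,r3:-6
c9: stall | r0:Add1,r1:1,r2:Add2,r3:-6
c10: CDB Add1=7; issue ADD r2<-Add1 | r0:7,r1:1,r2:Add1,r3:-6
c11: issue MUL r2<-Mul1 | r0:7,r1:1,r2:Mul1,r3:-6
c12: CDB Add2=1; issue SUB r1<-Add2 | r0:7,r1:Add2,r2:Mul1,r3:-6

STATUS = VALUE 7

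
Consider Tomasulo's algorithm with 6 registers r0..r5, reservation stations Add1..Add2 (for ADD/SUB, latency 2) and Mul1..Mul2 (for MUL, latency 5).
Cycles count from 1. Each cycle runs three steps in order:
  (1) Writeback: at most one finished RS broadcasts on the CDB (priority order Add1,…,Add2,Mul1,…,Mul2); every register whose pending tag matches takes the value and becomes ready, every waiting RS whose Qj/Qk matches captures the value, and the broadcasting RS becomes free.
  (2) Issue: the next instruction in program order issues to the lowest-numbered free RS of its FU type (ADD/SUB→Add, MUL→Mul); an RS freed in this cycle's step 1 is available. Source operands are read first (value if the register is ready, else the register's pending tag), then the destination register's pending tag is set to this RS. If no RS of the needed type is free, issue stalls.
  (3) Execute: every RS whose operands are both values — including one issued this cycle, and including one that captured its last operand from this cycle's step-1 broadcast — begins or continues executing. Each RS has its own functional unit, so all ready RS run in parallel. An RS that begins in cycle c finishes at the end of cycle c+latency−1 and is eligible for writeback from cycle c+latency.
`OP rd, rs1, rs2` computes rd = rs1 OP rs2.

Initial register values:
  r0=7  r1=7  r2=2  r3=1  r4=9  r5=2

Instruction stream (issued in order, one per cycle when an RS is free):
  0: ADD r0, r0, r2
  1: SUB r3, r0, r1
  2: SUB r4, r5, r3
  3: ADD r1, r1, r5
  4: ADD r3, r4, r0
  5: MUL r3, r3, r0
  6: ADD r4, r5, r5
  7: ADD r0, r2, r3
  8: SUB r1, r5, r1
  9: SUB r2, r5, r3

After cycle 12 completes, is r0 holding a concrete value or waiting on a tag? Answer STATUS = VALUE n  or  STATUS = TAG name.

STATUS = TAG Add2

c1: issue ADD r0<-Add1 | r0:Add1,r1:7,r2:2,r3:1,r4:9,r5:2
c2: issue SUB r3<-Add2 | r0:Add1,r1:7,r2:2,r3:Add2,r4:9,r5:2
c3: CDB Add1=9; issue SUB r4<-Add1 | r0:9,r1:7,r2:2,r3:Add2,r4:Add1,r5:2
c4: stall | r0:9,r1:7,r2:2,r3:Add2,r4:Add1,r5:2
c5: CDB Add2=2; issue ADD r1<-Add2 | r0:9,r1:Add2,r2:2,r3:2,r4:Add1,r5:2
c6: stall | r0:9,r1:Add2,r2:2,r3:2,r4:Add1,r5:2
c7: CDB Add1=0; issue ADD r3<-Add1 | r0:9,r1:Add2,r2:2,r3:Add1,r4:0,r5:2
c8: CDB Add2=9; issue MUL r3<-Mul1 | r0:9,r1:9,r2:2,r3:Mul1,r4:0,r5:2
c9: CDB Add1=9; issue ADD r4<-Add1 | r0:9,r1:9,r2:2,r3:Mul1,r4:Add1,r5:2
c10: issue ADD r0<-Add2 | r0:Add2,r1:9,r2:2,r3:Mul1,r4:Add1,r5:2
c11: CDB Add1=4; issue SUB r1<-Add1 | r0:Add2,r1:Add1,r2:2,r3:Mul1,r4:4,r5:2
c12: stall | r0:Add2,r1:Add1,r2:2,r3:Mul1,r4:4,r5:2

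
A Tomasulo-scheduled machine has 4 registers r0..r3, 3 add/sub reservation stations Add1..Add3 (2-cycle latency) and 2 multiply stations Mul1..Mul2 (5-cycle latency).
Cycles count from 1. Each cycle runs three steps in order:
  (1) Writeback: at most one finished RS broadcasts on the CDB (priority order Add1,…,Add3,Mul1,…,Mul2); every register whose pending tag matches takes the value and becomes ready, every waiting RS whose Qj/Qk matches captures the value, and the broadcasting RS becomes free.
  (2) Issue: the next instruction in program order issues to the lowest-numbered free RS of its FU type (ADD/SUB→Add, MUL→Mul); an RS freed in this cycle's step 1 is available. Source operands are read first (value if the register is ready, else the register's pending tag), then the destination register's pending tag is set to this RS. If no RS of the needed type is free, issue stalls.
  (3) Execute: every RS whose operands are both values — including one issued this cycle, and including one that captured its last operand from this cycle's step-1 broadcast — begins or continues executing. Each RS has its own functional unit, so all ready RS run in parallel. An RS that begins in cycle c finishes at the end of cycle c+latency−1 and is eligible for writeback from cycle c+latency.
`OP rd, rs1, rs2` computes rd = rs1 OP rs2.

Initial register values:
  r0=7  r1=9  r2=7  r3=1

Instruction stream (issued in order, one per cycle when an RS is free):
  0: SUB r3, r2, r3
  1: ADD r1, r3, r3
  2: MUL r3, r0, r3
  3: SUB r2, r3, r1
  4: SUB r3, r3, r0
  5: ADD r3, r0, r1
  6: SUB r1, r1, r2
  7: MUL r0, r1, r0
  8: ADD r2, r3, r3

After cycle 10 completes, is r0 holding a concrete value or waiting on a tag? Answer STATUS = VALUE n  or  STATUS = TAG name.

STATUS = TAG Mul1

  c1: issue SUB r3<-Add1  regs: r0:7,r1:9,r2:7,r3:Add1
  c2: issue ADD r1<-Add2  regs: r0:7,r1:Add2,r2:7,r3:Add1
  c3: CDB Add1=6; issue MUL r3<-Mul1  regs: r0:7,r1:Add2,r2:7,r3:Mul1
  c4: issue SUB r2<-Add1  regs: r0:7,r1:Add2,r2:Add1,r3:Mul1
  c5: CDB Add2=12; issue SUB r3<-Add2  regs: r0:7,r1:12,r2:Add1,r3:Add2
  c6: issue ADD r3<-Add3  regs: r0:7,r1:12,r2:Add1,r3:Add3
  c7: stall  regs: r0:7,r1:12,r2:Add1,r3:Add3
  c8: CDB Add3=19; issue SUB r1<-Add3  regs: r0:7,r1:Add3,r2:Add1,r3:19
  c9: CDB Mul1=42; issue MUL r0<-Mul1  regs: r0:Mul1,r1:Add3,r2:Add1,r3:19
  c10: stall  regs: r0:Mul1,r1:Add3,r2:Add1,r3:19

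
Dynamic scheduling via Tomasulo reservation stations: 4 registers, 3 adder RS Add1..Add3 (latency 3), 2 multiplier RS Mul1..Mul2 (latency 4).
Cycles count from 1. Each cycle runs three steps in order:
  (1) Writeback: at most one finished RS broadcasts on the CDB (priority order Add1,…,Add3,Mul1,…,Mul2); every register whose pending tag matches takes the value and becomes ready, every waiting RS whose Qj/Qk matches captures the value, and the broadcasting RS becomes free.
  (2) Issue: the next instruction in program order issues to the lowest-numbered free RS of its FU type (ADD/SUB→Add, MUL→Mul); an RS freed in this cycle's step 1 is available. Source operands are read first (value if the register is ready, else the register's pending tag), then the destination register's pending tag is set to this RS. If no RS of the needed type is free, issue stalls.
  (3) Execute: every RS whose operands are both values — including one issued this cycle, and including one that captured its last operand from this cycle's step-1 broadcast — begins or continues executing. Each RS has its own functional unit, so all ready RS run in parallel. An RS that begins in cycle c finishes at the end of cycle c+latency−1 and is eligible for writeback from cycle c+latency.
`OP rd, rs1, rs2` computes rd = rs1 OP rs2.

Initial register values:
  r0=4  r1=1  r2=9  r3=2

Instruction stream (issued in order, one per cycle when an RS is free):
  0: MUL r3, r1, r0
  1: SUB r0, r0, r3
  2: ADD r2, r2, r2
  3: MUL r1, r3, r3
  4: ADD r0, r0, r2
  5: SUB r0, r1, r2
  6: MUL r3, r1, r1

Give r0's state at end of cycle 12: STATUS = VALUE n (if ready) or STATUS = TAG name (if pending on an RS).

cycle 1: issue MUL r3<-Mul1 // r0:4,r1:1,r2:9,r3:Mul1
cycle 2: issue SUB r0<-Add1 // r0:Add1,r1:1,r2:9,r3:Mul1
cycle 3: issue ADD r2<-Add2 // r0:Add1,r1:1,r2:Add2,r3:Mul1
cycle 4: issue MUL r1<-Mul2 // r0:Add1,r1:Mul2,r2:Add2,r3:Mul1
cycle 5: CDB Mul1=4; issue ADD r0<-Add3 // r0:Add3,r1:Mul2,r2:Add2,r3:4
cycle 6: CDB Add2=18; issue SUB r0<-Add2 // r0:Add2,r1:Mul2,r2:18,r3:4
cycle 7: issue MUL r3<-Mul1 // r0:Add2,r1:Mul2,r2:18,r3:Mul1
cycle 8: CDB Add1=0 // r0:Add2,r1:Mul2,r2:18,r3:Mul1
cycle 9: CDB Mul2=16 // r0:Add2,r1:16,r2:18,r3:Mul1
cycle 10: - // r0:Add2,r1:16,r2:18,r3:Mul1
cycle 11: CDB Add3=18 // r0:Add2,r1:16,r2:18,r3:Mul1
cycle 12: CDB Add2=-2 // r0:-2,r1:16,r2:18,r3:Mul1

STATUS = VALUE -2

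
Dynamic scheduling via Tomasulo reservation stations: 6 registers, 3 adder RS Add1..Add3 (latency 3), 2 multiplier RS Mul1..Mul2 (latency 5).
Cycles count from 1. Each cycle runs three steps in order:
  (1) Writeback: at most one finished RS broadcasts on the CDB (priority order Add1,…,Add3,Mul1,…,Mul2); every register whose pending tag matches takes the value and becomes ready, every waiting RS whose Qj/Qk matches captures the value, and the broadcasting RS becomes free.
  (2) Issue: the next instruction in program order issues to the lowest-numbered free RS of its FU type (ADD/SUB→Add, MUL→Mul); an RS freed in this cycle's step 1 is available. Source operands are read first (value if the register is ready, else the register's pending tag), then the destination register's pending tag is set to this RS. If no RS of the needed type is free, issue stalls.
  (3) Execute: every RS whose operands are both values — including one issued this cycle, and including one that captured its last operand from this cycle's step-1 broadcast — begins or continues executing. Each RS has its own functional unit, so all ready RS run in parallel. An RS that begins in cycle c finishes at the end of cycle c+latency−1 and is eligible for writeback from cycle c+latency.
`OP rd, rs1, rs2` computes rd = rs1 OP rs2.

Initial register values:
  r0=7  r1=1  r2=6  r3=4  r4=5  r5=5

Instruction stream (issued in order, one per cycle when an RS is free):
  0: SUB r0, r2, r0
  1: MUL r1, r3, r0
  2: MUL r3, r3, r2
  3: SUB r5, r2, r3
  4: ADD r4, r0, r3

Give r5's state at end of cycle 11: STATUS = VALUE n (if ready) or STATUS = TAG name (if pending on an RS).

  c1: issue SUB r0<-Add1  regs: r0:Add1,r1:1,r2:6,r3:4,r4:5,r5:5
  c2: issue MUL r1<-Mul1  regs: r0:Add1,r1:Mul1,r2:6,r3:4,r4:5,r5:5
  c3: issue MUL r3<-Mul2  regs: r0:Add1,r1:Mul1,r2:6,r3:Mul2,r4:5,r5:5
  c4: CDB Add1=-1; issue SUB r5<-Add1  regs: r0:-1,r1:Mul1,r2:6,r3:Mul2,r4:5,r5:Add1
  c5: issue ADD r4<-Add2  regs: r0:-1,r1:Mul1,r2:6,r3:Mul2,r4:Add2,r5:Add1
  c6: -  regs: r0:-1,r1:Mul1,r2:6,r3:Mul2,r4:Add2,r5:Add1
  c7: -  regs: r0:-1,r1:Mul1,r2:6,r3:Mul2,r4:Add2,r5:Add1
  c8: CDB Mul2=24  regs: r0:-1,r1:Mul1,r2:6,r3:24,r4:Add2,r5:Add1
  c9: CDB Mul1=-4  regs: r0:-1,r1:-4,r2:6,r3:24,r4:Add2,r5:Add1
  c10: -  regs: r0:-1,r1:-4,r2:6,r3:24,r4:Add2,r5:Add1
  c11: CDB Add1=-18  regs: r0:-1,r1:-4,r2:6,r3:24,r4:Add2,r5:-18

STATUS = VALUE -18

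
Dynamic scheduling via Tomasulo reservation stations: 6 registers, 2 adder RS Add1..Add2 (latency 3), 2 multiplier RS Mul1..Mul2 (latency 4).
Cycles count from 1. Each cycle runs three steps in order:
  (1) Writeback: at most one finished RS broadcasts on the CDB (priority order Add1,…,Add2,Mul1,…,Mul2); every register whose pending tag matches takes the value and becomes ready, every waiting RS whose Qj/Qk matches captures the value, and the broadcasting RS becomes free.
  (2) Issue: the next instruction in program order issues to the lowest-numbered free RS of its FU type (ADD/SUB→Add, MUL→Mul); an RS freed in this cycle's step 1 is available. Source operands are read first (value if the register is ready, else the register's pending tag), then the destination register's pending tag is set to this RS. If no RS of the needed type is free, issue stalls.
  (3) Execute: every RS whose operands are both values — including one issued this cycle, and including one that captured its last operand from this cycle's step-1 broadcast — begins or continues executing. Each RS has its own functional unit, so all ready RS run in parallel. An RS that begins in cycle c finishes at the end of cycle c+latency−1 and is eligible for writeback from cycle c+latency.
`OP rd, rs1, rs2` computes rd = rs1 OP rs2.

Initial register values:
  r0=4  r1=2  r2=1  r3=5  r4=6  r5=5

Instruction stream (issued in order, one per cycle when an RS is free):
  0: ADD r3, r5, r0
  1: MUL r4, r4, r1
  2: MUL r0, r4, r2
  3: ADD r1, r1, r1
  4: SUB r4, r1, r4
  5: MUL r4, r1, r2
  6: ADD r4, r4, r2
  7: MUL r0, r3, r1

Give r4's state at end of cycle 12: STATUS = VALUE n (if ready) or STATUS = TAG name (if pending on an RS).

c1: issue ADD r3<-Add1 | r0:4,r1:2,r2:1,r3:Add1,r4:6,r5:5
c2: issue MUL r4<-Mul1 | r0:4,r1:2,r2:1,r3:Add1,r4:Mul1,r5:5
c3: issue MUL r0<-Mul2 | r0:Mul2,r1:2,r2:1,r3:Add1,r4:Mul1,r5:5
c4: CDB Add1=9; issue ADD r1<-Add1 | r0:Mul2,r1:Add1,r2:1,r3:9,r4:Mul1,r5:5
c5: issue SUB r4<-Add2 | r0:Mul2,r1:Add1,r2:1,r3:9,r4:Add2,r5:5
c6: CDB Mul1=12; issue MUL r4<-Mul1 | r0:Mul2,r1:Add1,r2:1,r3:9,r4:Mul1,r5:5
c7: CDB Add1=4; issue ADD r4<-Add1 | r0:Mul2,r1:4,r2:1,r3:9,r4:Add1,r5:5
c8: stall | r0:Mul2,r1:4,r2:1,r3:9,r4:Add1,r5:5
c9: stall | r0:Mul2,r1:4,r2:1,r3:9,r4:Add1,r5:5
c10: CDB Add2=-8; stall | r0:Mul2,r1:4,r2:1,r3:9,r4:Add1,r5:5
c11: CDB Mul1=4; issue MUL r0<-Mul1 | r0:Mul1,r1:4,r2:1,r3:9,r4:Add1,r5:5
c12: CDB Mul2=12 | r0:Mul1,r1:4,r2:1,r3:9,r4:Add1,r5:5

STATUS = TAG Add1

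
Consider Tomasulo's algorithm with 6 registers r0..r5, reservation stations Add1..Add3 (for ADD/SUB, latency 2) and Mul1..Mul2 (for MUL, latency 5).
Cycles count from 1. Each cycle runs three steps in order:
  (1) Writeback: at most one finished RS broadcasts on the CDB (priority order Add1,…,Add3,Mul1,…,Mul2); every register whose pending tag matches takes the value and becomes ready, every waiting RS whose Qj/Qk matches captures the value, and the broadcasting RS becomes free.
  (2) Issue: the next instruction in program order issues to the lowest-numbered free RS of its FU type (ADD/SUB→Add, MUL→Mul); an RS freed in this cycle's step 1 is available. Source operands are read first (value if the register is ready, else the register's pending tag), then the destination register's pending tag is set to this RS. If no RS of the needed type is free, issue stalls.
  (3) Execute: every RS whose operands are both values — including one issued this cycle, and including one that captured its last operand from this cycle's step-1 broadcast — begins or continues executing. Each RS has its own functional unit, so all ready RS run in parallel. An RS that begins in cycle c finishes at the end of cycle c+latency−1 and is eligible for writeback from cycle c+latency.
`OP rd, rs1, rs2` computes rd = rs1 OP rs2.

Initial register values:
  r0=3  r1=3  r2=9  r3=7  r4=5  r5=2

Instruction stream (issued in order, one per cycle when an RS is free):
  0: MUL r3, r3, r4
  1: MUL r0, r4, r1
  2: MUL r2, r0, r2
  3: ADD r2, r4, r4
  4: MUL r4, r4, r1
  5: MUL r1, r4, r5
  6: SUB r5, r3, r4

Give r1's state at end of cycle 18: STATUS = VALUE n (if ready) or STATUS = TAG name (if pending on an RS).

c1: issue MUL r3<-Mul1 | r0:3,r1:3,r2:9,r3:Mul1,r4:5,r5:2
c2: issue MUL r0<-Mul2 | r0:Mul2,r1:3,r2:9,r3:Mul1,r4:5,r5:2
c3: stall | r0:Mul2,r1:3,r2:9,r3:Mul1,r4:5,r5:2
c4: stall | r0:Mul2,r1:3,r2:9,r3:Mul1,r4:5,r5:2
c5: stall | r0:Mul2,r1:3,r2:9,r3:Mul1,r4:5,r5:2
c6: CDB Mul1=35; issue MUL r2<-Mul1 | r0:Mul2,r1:3,r2:Mul1,r3:35,r4:5,r5:2
c7: CDB Mul2=15; issue ADD r2<-Add1 | r0:15,r1:3,r2:Add1,r3:35,r4:5,r5:2
c8: issue MUL r4<-Mul2 | r0:15,r1:3,r2:Add1,r3:35,r4:Mul2,r5:2
c9: CDB Add1=10; stall | r0:15,r1:3,r2:10,r3:35,r4:Mul2,r5:2
c10: stall | r0:15,r1:3,r2:10,r3:35,r4:Mul2,r5:2
c11: stall | r0:15,r1:3,r2:10,r3:35,r4:Mul2,r5:2
c12: CDB Mul1=135; issue MUL r1<-Mul1 | r0:15,r1:Mul1,r2:10,r3:35,r4:Mul2,r5:2
c13: CDB Mul2=15; issue SUB r5<-Add1 | r0:15,r1:Mul1,r2:10,r3:35,r4:15,r5:Add1
c14: - | r0:15,r1:Mul1,r2:10,r3:35,r4:15,r5:Add1
c15: CDB Add1=20 | r0:15,r1:Mul1,r2:10,r3:35,r4:15,r5:20
c16: - | r0:15,r1:Mul1,r2:10,r3:35,r4:15,r5:20
c17: - | r0:15,r1:Mul1,r2:10,r3:35,r4:15,r5:20
c18: CDB Mul1=30 | r0:15,r1:30,r2:10,r3:35,r4:15,r5:20

STATUS = VALUE 30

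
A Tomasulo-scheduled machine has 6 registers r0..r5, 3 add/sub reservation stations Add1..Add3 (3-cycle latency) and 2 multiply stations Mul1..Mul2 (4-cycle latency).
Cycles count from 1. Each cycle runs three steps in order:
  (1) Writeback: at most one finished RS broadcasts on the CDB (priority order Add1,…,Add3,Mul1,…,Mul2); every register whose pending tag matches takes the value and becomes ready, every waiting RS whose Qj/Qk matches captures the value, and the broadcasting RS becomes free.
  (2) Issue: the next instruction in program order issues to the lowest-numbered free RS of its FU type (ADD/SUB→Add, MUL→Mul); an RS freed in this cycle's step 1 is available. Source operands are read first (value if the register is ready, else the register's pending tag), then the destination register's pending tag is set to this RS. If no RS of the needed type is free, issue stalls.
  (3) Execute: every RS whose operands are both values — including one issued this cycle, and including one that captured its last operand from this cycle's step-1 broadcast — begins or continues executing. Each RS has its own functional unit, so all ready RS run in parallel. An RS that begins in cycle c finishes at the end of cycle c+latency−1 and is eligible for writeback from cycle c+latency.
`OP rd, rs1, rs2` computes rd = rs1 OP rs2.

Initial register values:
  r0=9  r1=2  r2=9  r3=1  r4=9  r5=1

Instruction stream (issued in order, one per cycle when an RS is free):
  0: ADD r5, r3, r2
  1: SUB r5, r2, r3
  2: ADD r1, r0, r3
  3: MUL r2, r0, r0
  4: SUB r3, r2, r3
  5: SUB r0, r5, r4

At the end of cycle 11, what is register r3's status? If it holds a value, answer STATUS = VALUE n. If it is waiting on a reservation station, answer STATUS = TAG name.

STATUS = VALUE 80

  c1: issue ADD r5<-Add1  regs: r0:9,r1:2,r2:9,r3:1,r4:9,r5:Add1
  c2: issue SUB r5<-Add2  regs: r0:9,r1:2,r2:9,r3:1,r4:9,r5:Add2
  c3: issue ADD r1<-Add3  regs: r0:9,r1:Add3,r2:9,r3:1,r4:9,r5:Add2
  c4: CDB Add1=10; issue MUL r2<-Mul1  regs: r0:9,r1:Add3,r2:Mul1,r3:1,r4:9,r5:Add2
  c5: CDB Add2=8; issue SUB r3<-Add1  regs: r0:9,r1:Add3,r2:Mul1,r3:Add1,r4:9,r5:8
  c6: CDB Add3=10; issue SUB r0<-Add2  regs: r0:Add2,r1:10,r2:Mul1,r3:Add1,r4:9,r5:8
  c7: -  regs: r0:Add2,r1:10,r2:Mul1,r3:Add1,r4:9,r5:8
  c8: CDB Mul1=81  regs: r0:Add2,r1:10,r2:81,r3:Add1,r4:9,r5:8
  c9: CDB Add2=-1  regs: r0:-1,r1:10,r2:81,r3:Add1,r4:9,r5:8
  c10: -  regs: r0:-1,r1:10,r2:81,r3:Add1,r4:9,r5:8
  c11: CDB Add1=80  regs: r0:-1,r1:10,r2:81,r3:80,r4:9,r5:8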